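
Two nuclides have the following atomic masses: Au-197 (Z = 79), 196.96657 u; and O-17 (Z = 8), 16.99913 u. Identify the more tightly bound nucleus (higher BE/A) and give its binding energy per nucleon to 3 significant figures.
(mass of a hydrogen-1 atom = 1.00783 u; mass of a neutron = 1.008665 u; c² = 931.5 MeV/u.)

Au-197; 7.92 MeV/nucleon

Au-197: Σm = 79(1.00783) + 118(1.008665) = 198.641040 u; Δm = 1.674470 u; E_B = 1559.8 MeV; E_B/A = 7.918 MeV
O-17: Σm = 8(1.00783) + 9(1.008665) = 17.140625 u; Δm = 0.141495 u; E_B = 131.80 MeV; E_B/A = 7.753 MeV
Au-197 has the higher binding energy per nucleon, so it is the more tightly bound nucleus.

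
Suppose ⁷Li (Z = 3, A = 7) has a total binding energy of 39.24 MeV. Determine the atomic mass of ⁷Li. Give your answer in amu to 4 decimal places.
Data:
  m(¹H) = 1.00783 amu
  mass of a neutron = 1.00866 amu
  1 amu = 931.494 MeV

Mass defect = 39.24 MeV / (931.494 MeV/amu) = 0.042126 amu
Constituent mass = 3(1.00783) + 4(1.00866) = 7.05813 amu
Atomic mass = 7.05813 − 0.042126 = 7.016004 amu ≈ 7.0160 amu (to 4 decimal places)

7.0160 amu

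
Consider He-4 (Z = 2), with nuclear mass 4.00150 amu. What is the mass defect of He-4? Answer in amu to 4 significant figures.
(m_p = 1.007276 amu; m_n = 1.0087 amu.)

0.03045 amu

Total constituent mass: 2 × 1.007276 + 2 × 1.0087 = 4.031952 amu
Mass defect Δm = 4.031952 − 4.00150 = 0.030452 amu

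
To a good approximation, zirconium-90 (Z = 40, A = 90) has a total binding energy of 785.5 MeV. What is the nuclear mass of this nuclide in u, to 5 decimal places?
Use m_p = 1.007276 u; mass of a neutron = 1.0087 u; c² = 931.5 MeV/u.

89.88278 u

Mass defect = 785.5 MeV / (931.5 MeV/u) = 0.8432636 u
Constituent mass = 40(1.007276) + 50(1.0087) = 90.726040 u
Nuclear mass = 90.726040 − 0.8432636 = 89.8827764 u ≈ 89.88278 u (to 5 decimal places)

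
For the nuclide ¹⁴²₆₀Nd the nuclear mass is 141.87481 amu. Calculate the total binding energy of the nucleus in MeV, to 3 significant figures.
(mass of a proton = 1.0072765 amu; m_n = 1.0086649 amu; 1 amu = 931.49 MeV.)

1190 MeV

Z = 60, so N = A − Z = 142 − 60 = 82.
Total constituent mass: 60 × 1.0072765 + 82 × 1.0086649 = 143.1471118 amu
Mass defect Δm = 143.1471118 − 141.87481 = 1.2723018 amu
Converting to energy: 1.2723018 amu × 931.49 MeV/amu = 1185.14 MeV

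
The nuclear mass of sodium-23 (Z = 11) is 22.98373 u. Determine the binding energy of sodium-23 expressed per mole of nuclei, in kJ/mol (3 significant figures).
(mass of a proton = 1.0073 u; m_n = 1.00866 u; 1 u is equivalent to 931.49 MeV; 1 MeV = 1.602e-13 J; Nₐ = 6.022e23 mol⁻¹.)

1.80e+10 kJ/mol

Total constituent mass: 11 × 1.0073 + 12 × 1.00866 = 23.18422 u
The mass defect is 23.18422 − 22.98373 = 0.20049 u.
Converting to energy: 0.20049 u × 931.49 MeV/u = 186.754 MeV
Per nucleus in joules: 186.754 MeV × 1.602e-13 J/MeV = 2.9918e-11 J
Per mole: 2.9918e-11 J × 6.022e23 mol⁻¹ = 1.8017e+13 J/mol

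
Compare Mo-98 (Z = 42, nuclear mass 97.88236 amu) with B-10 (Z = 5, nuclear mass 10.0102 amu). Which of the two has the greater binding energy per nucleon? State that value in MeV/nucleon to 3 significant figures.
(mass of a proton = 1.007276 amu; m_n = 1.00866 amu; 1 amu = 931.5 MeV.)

Mo-98; 8.63 MeV/nucleon

Mo-98: Σm = 42(1.007276) + 56(1.00866) = 98.790552 amu; Δm = 0.908192 amu; E_B = 845.98 MeV; E_B/A = 8.632 MeV
B-10: Σm = 5(1.007276) + 5(1.00866) = 10.079680 amu; Δm = 0.069480 amu; E_B = 64.721 MeV; E_B/A = 6.472 MeV
Mo-98 has the higher binding energy per nucleon, so it is the more tightly bound nucleus.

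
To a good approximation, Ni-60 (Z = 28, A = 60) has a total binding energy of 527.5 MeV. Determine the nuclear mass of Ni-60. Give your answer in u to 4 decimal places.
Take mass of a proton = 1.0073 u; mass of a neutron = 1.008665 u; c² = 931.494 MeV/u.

59.9154 u

Mass defect = 527.5 MeV / (931.494 MeV/u) = 0.566295 u
Constituent mass = 28(1.0073) + 32(1.008665) = 60.481680 u
Nuclear mass = 60.481680 − 0.566295 = 59.915385 u ≈ 59.9154 u (to 4 decimal places)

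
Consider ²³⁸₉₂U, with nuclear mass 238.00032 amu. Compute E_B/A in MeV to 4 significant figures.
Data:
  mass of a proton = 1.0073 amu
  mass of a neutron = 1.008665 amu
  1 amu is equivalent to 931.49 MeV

7.579 MeV/nucleon

Mass of separated nucleons = 92(1.0073) + 146(1.008665) = 92.6716 + 147.265090 = 239.936690 amu
The mass defect is 239.936690 − 238.00032 = 1.936370 amu.
Binding energy = Δm·c² = 1.936370 × 931.49 MeV/amu = 1803.71 MeV
BE/A = 1803.71 MeV / 238 = 7.579 MeV/nucleon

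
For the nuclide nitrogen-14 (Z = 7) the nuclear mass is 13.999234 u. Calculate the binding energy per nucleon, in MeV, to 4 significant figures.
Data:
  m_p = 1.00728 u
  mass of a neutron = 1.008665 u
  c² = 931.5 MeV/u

7.477 MeV/nucleon

Total constituent mass: 7 × 1.00728 + 7 × 1.008665 = 14.111615 u
Δm = 14.111615 − 13.999234 = 0.112381 u
E_B = 0.112381 × 931.5 = 104.683 MeV
BE/A = 104.683 MeV / 14 = 7.477 MeV/nucleon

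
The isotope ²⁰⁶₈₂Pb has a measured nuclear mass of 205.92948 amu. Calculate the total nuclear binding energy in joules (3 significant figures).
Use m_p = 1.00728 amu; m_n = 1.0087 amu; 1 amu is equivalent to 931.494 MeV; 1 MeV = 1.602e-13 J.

The nucleus contains 82 protons and 206 − 82 = 124 neutrons.
Total constituent mass: 82 × 1.00728 + 124 × 1.0087 = 207.67576 amu
Δm = 207.67576 − 205.92948 = 1.74628 amu
Converting to energy: 1.74628 amu × 931.494 MeV/amu = 1626.65 MeV
In joules: 1626.65 MeV × 1.602e-13 J/MeV = 2.6059e-10 J

2.61e-10 J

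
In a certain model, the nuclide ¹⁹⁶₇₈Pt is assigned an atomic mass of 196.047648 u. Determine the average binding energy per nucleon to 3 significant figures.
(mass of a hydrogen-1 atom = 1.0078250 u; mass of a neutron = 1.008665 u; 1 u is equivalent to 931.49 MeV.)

7.53 MeV/nucleon

Σm = 78·m(¹H) + 118·m_n = 78.6103500 + 119.022470 = 197.6328200 u
Mass defect Δm = 197.6328200 − 196.047648 = 1.5851720 u
Binding energy = Δm·c² = 1.5851720 × 931.49 MeV/u = 1476.57 MeV
BE/A = 1476.57 MeV / 196 = 7.534 MeV/nucleon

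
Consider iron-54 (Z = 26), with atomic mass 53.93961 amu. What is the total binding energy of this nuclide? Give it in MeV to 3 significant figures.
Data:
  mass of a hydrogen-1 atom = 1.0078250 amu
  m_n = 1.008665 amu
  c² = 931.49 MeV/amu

Mass of separated nucleons = 26(1.0078250) + 28(1.008665) = 26.2034500 + 28.242620 = 54.4460700 amu
Δm = 54.4460700 − 53.93961 = 0.5064600 amu
Converting to energy: 0.5064600 amu × 931.49 MeV/amu = 471.762 MeV

472 MeV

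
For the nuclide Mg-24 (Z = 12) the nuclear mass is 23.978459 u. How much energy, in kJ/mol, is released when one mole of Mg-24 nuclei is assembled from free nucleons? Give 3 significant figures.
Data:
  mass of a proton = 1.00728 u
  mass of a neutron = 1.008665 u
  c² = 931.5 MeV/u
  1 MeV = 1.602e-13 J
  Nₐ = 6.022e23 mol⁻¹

With 12 protons and 12 neutrons (A = 24):
Mass of separated nucleons = 12(1.00728) + 12(1.008665) = 12.08736 + 12.103980 = 24.191340 u
Mass defect Δm = 24.191340 − 23.978459 = 0.212881 u
Binding energy = Δm·c² = 0.212881 × 931.5 MeV/u = 198.299 MeV
Per nucleus in joules: 198.299 MeV × 1.602e-13 J/MeV = 3.1767e-11 J
Per mole: 3.1767e-11 J × 6.022e23 mol⁻¹ = 1.9130e+13 J/mol

1.91e+10 kJ/mol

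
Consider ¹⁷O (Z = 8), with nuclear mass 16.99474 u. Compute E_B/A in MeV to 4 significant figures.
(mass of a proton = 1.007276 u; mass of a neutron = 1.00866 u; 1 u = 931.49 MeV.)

7.748 MeV/nucleon

Z = 8, so N = A − Z = 17 − 8 = 9.
Total constituent mass: 8 × 1.007276 + 9 × 1.00866 = 17.136148 u
Mass defect Δm = 17.136148 − 16.99474 = 0.141408 u
Converting to energy: 0.141408 u × 931.49 MeV/u = 131.720 MeV
Per nucleon: 131.720 / 17 = 7.748 MeV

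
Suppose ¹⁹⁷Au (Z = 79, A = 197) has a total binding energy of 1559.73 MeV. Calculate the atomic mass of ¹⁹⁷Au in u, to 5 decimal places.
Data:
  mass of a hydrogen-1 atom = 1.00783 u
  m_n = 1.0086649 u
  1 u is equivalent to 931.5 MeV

Mass defect = 1559.73 MeV / (931.5 MeV/u) = 1.6744283 u
Constituent mass = 79(1.00783) + 118(1.0086649) = 198.6410282 u
Atomic mass = 198.6410282 − 1.6744283 = 196.9665999 u ≈ 196.96660 u (to 5 decimal places)

196.96660 u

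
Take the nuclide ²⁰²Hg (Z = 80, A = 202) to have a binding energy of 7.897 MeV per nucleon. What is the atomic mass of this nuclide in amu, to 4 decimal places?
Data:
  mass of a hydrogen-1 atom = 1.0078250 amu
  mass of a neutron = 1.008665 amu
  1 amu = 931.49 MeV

201.9706 amu

Total binding energy = 202 × 7.897 = 1595.194 MeV
Mass defect = 1595.194 MeV / (931.49 MeV/amu) = 1.712519 amu
Constituent mass = 80(1.0078250) + 122(1.008665) = 203.6831300 amu
Atomic mass = 203.6831300 − 1.712519 = 201.9706110 amu ≈ 201.9706 amu (to 4 decimal places)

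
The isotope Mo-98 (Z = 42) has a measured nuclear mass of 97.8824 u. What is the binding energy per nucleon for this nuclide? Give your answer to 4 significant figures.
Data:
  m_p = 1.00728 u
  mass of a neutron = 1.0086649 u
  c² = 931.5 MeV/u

8.636 MeV/nucleon

Total constituent mass: 42 × 1.00728 + 56 × 1.0086649 = 98.7909944 u
Δm = 98.7909944 − 97.8824 = 0.9085944 u
Binding energy = Δm·c² = 0.9085944 × 931.5 MeV/u = 846.356 MeV
Dividing by A = 98 gives 8.636 MeV per nucleon.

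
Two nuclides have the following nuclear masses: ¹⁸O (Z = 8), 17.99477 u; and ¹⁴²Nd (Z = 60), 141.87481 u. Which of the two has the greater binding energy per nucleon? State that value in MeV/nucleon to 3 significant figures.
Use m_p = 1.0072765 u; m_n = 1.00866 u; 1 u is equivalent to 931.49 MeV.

¹⁴²Nd; 8.34 MeV/nucleon

¹⁸O: Σm = 8(1.0072765) + 10(1.00866) = 18.1448120 u; Δm = 0.1500420 u; E_B = 139.763 MeV; E_B/A = 7.7646 MeV
¹⁴²Nd: Σm = 60(1.0072765) + 82(1.00866) = 143.1467100 u; Δm = 1.2719000 u; E_B = 1184.76 MeV; E_B/A = 8.343 MeV
¹⁴²Nd has the higher binding energy per nucleon, so it is the more tightly bound nucleus.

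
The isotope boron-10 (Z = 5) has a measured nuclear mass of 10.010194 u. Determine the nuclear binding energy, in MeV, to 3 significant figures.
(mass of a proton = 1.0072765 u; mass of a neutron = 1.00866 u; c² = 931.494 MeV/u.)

64.7 MeV

Z = 5, so N = A − Z = 10 − 5 = 5.
Mass of separated nucleons = 5(1.0072765) + 5(1.00866) = 5.0363825 + 5.04330 = 10.0796825 u
Δm = 10.0796825 − 10.010194 = 0.0694885 u
Converting to energy: 0.0694885 u × 931.494 MeV/u = 64.7281 MeV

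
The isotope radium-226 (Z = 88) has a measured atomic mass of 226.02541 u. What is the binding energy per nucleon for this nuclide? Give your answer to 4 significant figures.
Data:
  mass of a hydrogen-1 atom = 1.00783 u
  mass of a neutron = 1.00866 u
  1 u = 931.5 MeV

7.661 MeV/nucleon

Z = 88, so N = A − Z = 226 − 88 = 138.
Σm = 88·m(¹H) + 138·m_n = 88.68904 + 139.19508 = 227.88412 u
The mass defect is 227.88412 − 226.02541 = 1.85871 u.
Converting to energy: 1.85871 u × 931.5 MeV/u = 1731.39 MeV
Dividing by A = 226 gives 7.661 MeV per nucleon.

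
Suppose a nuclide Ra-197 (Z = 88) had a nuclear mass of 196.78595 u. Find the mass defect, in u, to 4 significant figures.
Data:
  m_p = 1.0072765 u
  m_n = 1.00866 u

1.798 u

With 88 protons and 109 neutrons (A = 197):
Mass of separated nucleons = 88(1.0072765) + 109(1.00866) = 88.6403320 + 109.94394 = 198.5842720 u
The mass defect is 198.5842720 − 196.78595 = 1.7983220 u.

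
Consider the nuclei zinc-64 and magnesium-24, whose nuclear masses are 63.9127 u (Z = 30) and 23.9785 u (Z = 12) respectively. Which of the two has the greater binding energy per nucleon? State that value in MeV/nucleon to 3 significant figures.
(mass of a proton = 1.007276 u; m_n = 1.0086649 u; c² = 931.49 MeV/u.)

zinc-64; 8.74 MeV/nucleon

zinc-64: Σm = 30(1.007276) + 34(1.0086649) = 64.5128866 u; Δm = 0.6001866 u; E_B = 559.07 MeV; E_B/A = 8.735 MeV
magnesium-24: Σm = 12(1.007276) + 12(1.0086649) = 24.1912908 u; Δm = 0.2127908 u; E_B = 198.21 MeV; E_B/A = 8.259 MeV
zinc-64 has the higher binding energy per nucleon, so it is the more tightly bound nucleus.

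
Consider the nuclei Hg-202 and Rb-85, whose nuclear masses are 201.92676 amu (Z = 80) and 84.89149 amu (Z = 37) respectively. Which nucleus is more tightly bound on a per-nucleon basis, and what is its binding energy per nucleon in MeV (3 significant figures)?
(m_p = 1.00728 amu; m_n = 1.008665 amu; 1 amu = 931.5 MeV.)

Hg-202: Σm = 80(1.00728) + 122(1.008665) = 203.639530 amu; Δm = 1.712770 amu; E_B = 1595.4 MeV; E_B/A = 7.898 MeV
Rb-85: Σm = 37(1.00728) + 48(1.008665) = 85.685280 amu; Δm = 0.793790 amu; E_B = 739.42 MeV; E_B/A = 8.699 MeV
Rb-85 has the higher binding energy per nucleon, so it is the more tightly bound nucleus.

Rb-85; 8.70 MeV/nucleon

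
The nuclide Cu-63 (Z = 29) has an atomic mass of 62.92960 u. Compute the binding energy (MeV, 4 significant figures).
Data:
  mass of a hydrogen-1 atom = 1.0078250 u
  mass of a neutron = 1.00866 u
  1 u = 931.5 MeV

Total constituent mass: 29 × 1.0078250 + 34 × 1.00866 = 63.5213650 u
Δm = 63.5213650 − 62.92960 = 0.5917650 u
Converting to energy: 0.5917650 u × 931.5 MeV/u = 551.229 MeV

551.2 MeV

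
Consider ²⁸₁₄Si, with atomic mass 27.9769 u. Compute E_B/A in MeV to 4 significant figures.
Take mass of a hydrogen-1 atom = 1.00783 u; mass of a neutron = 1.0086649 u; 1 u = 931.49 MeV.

8.451 MeV/nucleon

The nucleus contains 14 protons and 28 − 14 = 14 neutrons.
Total constituent mass: 14 × 1.00783 + 14 × 1.0086649 = 28.2309286 u
Δm = 28.2309286 − 27.9769 = 0.2540286 u
Converting to energy: 0.2540286 u × 931.49 MeV/u = 236.625 MeV
Dividing by A = 28 gives 8.451 MeV per nucleon.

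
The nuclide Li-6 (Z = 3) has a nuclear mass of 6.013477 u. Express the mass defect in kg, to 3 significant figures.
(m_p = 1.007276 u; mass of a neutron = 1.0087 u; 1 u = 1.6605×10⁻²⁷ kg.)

5.72e-29 kg

The nucleus contains 3 protons and 6 − 3 = 3 neutrons.
Mass of separated nucleons = 3(1.007276) + 3(1.0087) = 3.021828 + 3.0261 = 6.047928 u
The mass defect is 6.047928 − 6.013477 = 0.034451 u.
In SI units: 0.034451 u × 1.6605×10⁻²⁷ kg/u = 5.7206e-29 kg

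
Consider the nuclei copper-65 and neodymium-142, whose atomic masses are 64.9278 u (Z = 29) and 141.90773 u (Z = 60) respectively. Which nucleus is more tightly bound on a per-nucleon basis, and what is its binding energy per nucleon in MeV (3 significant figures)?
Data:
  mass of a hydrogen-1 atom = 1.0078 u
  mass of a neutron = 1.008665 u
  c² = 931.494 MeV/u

copper-65: Σm = 29(1.0078) + 36(1.008665) = 65.538140 u; Δm = 0.610340 u; E_B = 568.53 MeV; E_B/A = 8.747 MeV
neodymium-142: Σm = 60(1.0078) + 82(1.008665) = 143.178530 u; Δm = 1.270800 u; E_B = 1183.7 MeV; E_B/A = 8.336 MeV
copper-65 has the higher binding energy per nucleon, so it is the more tightly bound nucleus.

copper-65; 8.75 MeV/nucleon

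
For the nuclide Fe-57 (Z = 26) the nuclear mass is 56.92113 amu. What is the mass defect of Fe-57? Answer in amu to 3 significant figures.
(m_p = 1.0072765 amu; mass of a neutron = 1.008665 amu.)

0.537 amu

With 26 protons and 31 neutrons (A = 57):
Total constituent mass: 26 × 1.0072765 + 31 × 1.008665 = 57.4578040 amu
Δm = 57.4578040 − 56.92113 = 0.5366740 amu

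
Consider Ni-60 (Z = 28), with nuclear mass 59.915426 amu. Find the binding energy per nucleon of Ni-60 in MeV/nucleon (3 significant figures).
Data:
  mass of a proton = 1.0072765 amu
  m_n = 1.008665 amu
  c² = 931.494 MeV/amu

With 28 protons and 32 neutrons (A = 60):
Total constituent mass: 28 × 1.0072765 + 32 × 1.008665 = 60.4810220 amu
Δm = 60.4810220 − 59.915426 = 0.5655960 amu
E_B = 0.5655960 × 931.494 = 526.849 MeV
BE/A = 526.849 MeV / 60 = 8.781 MeV/nucleon

8.78 MeV/nucleon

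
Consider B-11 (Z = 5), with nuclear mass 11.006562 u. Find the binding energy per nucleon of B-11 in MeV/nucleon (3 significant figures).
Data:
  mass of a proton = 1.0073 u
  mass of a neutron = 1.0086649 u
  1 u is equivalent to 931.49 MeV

The nucleus contains 5 protons and 11 − 5 = 6 neutrons.
Σm = 5·m_p + 6·m_n = 5.0365 + 6.0519894 = 11.0884894 u
Δm = 11.0884894 − 11.006562 = 0.0819274 u
Converting to energy: 0.0819274 u × 931.49 MeV/u = 76.3146 MeV
BE/A = 76.3146 MeV / 11 = 6.938 MeV/nucleon

6.94 MeV/nucleon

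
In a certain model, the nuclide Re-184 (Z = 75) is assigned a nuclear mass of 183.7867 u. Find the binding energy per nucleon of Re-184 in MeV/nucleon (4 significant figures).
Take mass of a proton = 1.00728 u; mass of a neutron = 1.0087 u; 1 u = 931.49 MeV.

The nucleus contains 75 protons and 184 − 75 = 109 neutrons.
Σm = 75·m_p + 109·m_n = 75.54600 + 109.9483 = 185.49430 u
Δm = 185.49430 − 183.7867 = 1.70760 u
E_B = 1.70760 × 931.49 = 1590.61 MeV
Dividing by A = 184 gives 8.645 MeV per nucleon.

8.645 MeV/nucleon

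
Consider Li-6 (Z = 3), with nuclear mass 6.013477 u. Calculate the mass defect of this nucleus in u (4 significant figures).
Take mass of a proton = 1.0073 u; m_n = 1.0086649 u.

Z = 3, so N = A − Z = 6 − 3 = 3.
Σm = 3·m_p + 3·m_n = 3.0219 + 3.0259947 = 6.0478947 u
Mass defect Δm = 6.0478947 − 6.013477 = 0.0344177 u

0.03442 u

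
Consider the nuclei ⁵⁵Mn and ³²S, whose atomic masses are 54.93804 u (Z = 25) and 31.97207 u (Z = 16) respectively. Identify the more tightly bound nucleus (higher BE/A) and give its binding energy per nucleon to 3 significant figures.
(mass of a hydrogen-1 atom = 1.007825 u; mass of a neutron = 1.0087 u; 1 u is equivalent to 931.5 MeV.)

⁵⁵Mn; 8.78 MeV/nucleon

⁵⁵Mn: Σm = 25(1.007825) + 30(1.0087) = 55.456625 u; Δm = 0.518585 u; E_B = 483.06 MeV; E_B/A = 8.783 MeV
³²S: Σm = 16(1.007825) + 16(1.0087) = 32.264400 u; Δm = 0.292330 u; E_B = 272.31 MeV; E_B/A = 8.510 MeV
⁵⁵Mn has the higher binding energy per nucleon, so it is the more tightly bound nucleus.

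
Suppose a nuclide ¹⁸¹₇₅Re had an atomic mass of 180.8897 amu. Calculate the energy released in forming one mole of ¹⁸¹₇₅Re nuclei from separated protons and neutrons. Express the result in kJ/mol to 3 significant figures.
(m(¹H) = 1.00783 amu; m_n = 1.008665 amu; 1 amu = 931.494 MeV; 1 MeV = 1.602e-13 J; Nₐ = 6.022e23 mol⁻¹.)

1.45e+11 kJ/mol

Total constituent mass: 75 × 1.00783 + 106 × 1.008665 = 182.505740 amu
Mass defect Δm = 182.505740 − 180.8897 = 1.616040 amu
Binding energy = Δm·c² = 1.616040 × 931.494 MeV/amu = 1505.33 MeV
Per nucleus in joules: 1505.33 MeV × 1.602e-13 J/MeV = 2.4115e-10 J
Per mole: 2.4115e-10 J × 6.022e23 mol⁻¹ = 1.4522e+14 J/mol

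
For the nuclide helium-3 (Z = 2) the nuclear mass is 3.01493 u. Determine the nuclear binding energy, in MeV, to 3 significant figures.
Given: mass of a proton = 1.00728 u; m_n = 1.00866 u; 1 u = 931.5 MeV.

Mass of separated nucleons = 2(1.00728) + 1(1.00866) = 2.01456 + 1.00866 = 3.02322 u
The mass defect is 3.02322 − 3.01493 = 0.00829 u.
Converting to energy: 0.00829 u × 931.5 MeV/u = 7.72214 MeV

7.72 MeV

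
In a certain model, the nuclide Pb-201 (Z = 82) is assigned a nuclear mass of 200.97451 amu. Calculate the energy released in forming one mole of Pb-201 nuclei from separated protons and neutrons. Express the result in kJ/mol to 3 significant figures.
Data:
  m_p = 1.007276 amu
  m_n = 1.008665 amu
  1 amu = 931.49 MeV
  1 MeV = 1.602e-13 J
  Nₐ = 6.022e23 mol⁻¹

Z = 82, so N = A − Z = 201 − 82 = 119.
Σm = 82·m_p + 119·m_n = 82.596632 + 120.031135 = 202.627767 amu
Mass defect Δm = 202.627767 − 200.97451 = 1.653257 amu
E_B = 1.653257 × 931.49 = 1539.99 MeV
Per nucleus in joules: 1539.99 MeV × 1.602e-13 J/MeV = 2.4671e-10 J
Per mole: 2.4671e-10 J × 6.022e23 mol⁻¹ = 1.4857e+14 J/mol

1.49e+11 kJ/mol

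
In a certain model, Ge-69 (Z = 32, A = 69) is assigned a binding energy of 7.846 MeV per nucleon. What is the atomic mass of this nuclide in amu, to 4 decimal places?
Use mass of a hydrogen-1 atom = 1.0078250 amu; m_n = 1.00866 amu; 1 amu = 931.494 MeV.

Total binding energy = 69 × 7.846 = 541.374 MeV
Mass defect = 541.374 MeV / (931.494 MeV/amu) = 0.581189 amu
Constituent mass = 32(1.0078250) + 37(1.00866) = 69.5708200 amu
Atomic mass = 69.5708200 − 0.581189 = 68.9896310 amu ≈ 68.9896 amu (to 4 decimal places)

68.9896 amu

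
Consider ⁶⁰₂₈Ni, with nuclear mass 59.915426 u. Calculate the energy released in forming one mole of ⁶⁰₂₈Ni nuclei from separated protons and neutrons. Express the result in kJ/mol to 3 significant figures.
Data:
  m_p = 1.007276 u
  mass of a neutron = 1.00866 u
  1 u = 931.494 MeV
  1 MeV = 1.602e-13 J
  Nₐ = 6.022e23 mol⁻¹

Total constituent mass: 28 × 1.007276 + 32 × 1.00866 = 60.480848 u
Mass defect Δm = 60.480848 − 59.915426 = 0.565422 u
E_B = 0.565422 × 931.494 = 526.687 MeV
Per nucleus in joules: 526.687 MeV × 1.602e-13 J/MeV = 8.4375e-11 J
Per mole: 8.4375e-11 J × 6.022e23 mol⁻¹ = 5.0811e+13 J/mol

5.08e+10 kJ/mol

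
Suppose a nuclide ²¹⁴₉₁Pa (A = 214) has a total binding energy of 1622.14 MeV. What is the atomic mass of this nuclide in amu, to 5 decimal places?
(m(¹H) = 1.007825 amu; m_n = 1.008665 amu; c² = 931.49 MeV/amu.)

214.03642 amu

Mass defect = 1622.14 MeV / (931.49 MeV/amu) = 1.7414465 amu
Constituent mass = 91(1.007825) + 123(1.008665) = 215.777870 amu
Atomic mass = 215.777870 − 1.7414465 = 214.0364235 amu ≈ 214.03642 amu (to 5 decimal places)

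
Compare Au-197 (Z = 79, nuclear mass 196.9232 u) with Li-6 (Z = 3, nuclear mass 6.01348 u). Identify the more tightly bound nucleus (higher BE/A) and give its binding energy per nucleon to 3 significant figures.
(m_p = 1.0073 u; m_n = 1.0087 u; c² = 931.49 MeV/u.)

Au-197; 7.94 MeV/nucleon

Au-197: Σm = 79(1.0073) + 118(1.0087) = 198.6033 u; Δm = 1.6801 u; E_B = 1565.0 MeV; E_B/A = 7.944 MeV
Li-6: Σm = 3(1.0073) + 3(1.0087) = 6.0480 u; Δm = 0.03452 u; E_B = 32.155 MeV; E_B/A = 5.359 MeV
Au-197 has the higher binding energy per nucleon, so it is the more tightly bound nucleus.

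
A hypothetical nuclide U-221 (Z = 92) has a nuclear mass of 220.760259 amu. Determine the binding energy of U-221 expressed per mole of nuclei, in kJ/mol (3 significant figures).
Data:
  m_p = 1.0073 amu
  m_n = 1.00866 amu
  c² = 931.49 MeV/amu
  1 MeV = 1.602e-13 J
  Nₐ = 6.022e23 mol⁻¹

1.82e+11 kJ/mol

Σm = 92·m_p + 129·m_n = 92.6716 + 130.11714 = 222.78874 amu
Mass defect Δm = 222.78874 − 220.760259 = 2.028481 amu
Converting to energy: 2.028481 amu × 931.49 MeV/amu = 1889.51 MeV
Per nucleus in joules: 1889.51 MeV × 1.602e-13 J/MeV = 3.0270e-10 J
Per mole: 3.0270e-10 J × 6.022e23 mol⁻¹ = 1.8229e+14 J/mol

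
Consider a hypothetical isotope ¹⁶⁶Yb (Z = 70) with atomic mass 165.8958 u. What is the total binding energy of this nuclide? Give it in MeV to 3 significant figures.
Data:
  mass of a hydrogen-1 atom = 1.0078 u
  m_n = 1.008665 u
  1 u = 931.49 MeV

1380 MeV

Total constituent mass: 70 × 1.0078 + 96 × 1.008665 = 167.377840 u
Δm = 167.377840 − 165.8958 = 1.482040 u
Converting to energy: 1.482040 u × 931.49 MeV/u = 1380.51 MeV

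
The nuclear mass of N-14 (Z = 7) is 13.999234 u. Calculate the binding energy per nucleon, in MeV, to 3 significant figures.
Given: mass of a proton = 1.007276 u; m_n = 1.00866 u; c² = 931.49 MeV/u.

7.47 MeV/nucleon

Z = 7, so N = A − Z = 14 − 7 = 7.
Σm = 7·m_p + 7·m_n = 7.050932 + 7.06062 = 14.111552 u
Mass defect Δm = 14.111552 − 13.999234 = 0.112318 u
Binding energy = Δm·c² = 0.112318 × 931.49 MeV/u = 104.623 MeV
Per nucleon: 104.623 / 14 = 7.473 MeV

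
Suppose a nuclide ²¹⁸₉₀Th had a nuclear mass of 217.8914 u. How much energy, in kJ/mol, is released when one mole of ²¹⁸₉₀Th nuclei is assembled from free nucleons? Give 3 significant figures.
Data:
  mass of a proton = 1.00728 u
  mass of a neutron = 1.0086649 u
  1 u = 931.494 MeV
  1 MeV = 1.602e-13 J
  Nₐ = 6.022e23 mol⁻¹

Z = 90, so N = A − Z = 218 − 90 = 128.
Mass of separated nucleons = 90(1.00728) + 128(1.0086649) = 90.65520 + 129.1091072 = 219.7643072 u
Δm = 219.7643072 − 217.8914 = 1.8729072 u
E_B = 1.8729072 × 931.494 = 1744.60 MeV
Per nucleus in joules: 1744.60 MeV × 1.602e-13 J/MeV = 2.7948e-10 J
Per mole: 2.7948e-10 J × 6.022e23 mol⁻¹ = 1.6830e+14 J/mol

1.68e+11 kJ/mol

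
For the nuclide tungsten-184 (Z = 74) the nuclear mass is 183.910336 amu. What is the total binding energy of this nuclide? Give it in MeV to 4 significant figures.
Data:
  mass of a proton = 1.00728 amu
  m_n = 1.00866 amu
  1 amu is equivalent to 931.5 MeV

Total constituent mass: 74 × 1.00728 + 110 × 1.00866 = 185.49132 amu
The mass defect is 185.49132 − 183.910336 = 1.580984 amu.
Binding energy = Δm·c² = 1.580984 × 931.5 MeV/amu = 1472.69 MeV

1473 MeV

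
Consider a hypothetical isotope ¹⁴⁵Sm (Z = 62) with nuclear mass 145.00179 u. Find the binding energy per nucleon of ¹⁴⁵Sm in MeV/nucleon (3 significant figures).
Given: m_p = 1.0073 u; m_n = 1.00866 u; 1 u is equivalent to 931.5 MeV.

7.51 MeV/nucleon

With 62 protons and 83 neutrons (A = 145):
Total constituent mass: 62 × 1.0073 + 83 × 1.00866 = 146.17138 u
Mass defect Δm = 146.17138 − 145.00179 = 1.16959 u
E_B = 1.16959 × 931.5 = 1089.47 MeV
BE/A = 1089.47 MeV / 145 = 7.514 MeV/nucleon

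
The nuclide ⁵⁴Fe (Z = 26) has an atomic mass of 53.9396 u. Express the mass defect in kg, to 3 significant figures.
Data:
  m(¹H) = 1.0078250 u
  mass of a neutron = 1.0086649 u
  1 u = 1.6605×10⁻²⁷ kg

With 26 protons and 28 neutrons (A = 54):
Σm = 26·m(¹H) + 28·m_n = 26.2034500 + 28.2426172 = 54.4460672 u
Mass defect Δm = 54.4460672 − 53.9396 = 0.5064672 u
In SI units: 0.5064672 u × 1.6605×10⁻²⁷ kg/u = 8.4099e-28 kg

8.41e-28 kg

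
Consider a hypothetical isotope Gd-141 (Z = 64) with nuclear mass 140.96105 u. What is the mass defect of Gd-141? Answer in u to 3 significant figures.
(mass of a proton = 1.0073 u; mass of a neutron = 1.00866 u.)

1.17 u

The nucleus contains 64 protons and 141 − 64 = 77 neutrons.
Σm = 64·m_p + 77·m_n = 64.4672 + 77.66682 = 142.13402 u
Δm = 142.13402 − 140.96105 = 1.17297 u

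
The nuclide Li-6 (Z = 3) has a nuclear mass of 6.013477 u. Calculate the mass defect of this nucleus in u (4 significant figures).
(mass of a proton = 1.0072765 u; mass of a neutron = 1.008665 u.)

0.03435 u

The nucleus contains 3 protons and 6 − 3 = 3 neutrons.
Σm = 3·m_p + 3·m_n = 3.0218295 + 3.025995 = 6.0478245 u
Δm = 6.0478245 − 6.013477 = 0.0343475 u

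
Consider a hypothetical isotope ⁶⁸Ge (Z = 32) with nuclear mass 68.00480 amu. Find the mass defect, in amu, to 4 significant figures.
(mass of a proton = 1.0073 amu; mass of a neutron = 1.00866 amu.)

Total constituent mass: 32 × 1.0073 + 36 × 1.00866 = 68.54536 amu
The mass defect is 68.54536 − 68.00480 = 0.54056 amu.

0.5406 amu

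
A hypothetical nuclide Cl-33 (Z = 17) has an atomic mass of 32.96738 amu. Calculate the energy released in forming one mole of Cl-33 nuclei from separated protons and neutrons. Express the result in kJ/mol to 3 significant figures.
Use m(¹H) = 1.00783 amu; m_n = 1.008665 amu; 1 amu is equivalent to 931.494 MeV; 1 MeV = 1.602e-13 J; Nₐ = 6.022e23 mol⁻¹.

2.74e+10 kJ/mol

The nucleus contains 17 protons and 33 − 17 = 16 neutrons.
Mass of separated nucleons = 17(1.00783) + 16(1.008665) = 17.13311 + 16.138640 = 33.271750 amu
The mass defect is 33.271750 − 32.96738 = 0.304370 amu.
Converting to energy: 0.304370 amu × 931.494 MeV/amu = 283.519 MeV
Per nucleus in joules: 283.519 MeV × 1.602e-13 J/MeV = 4.5420e-11 J
Per mole: 4.5420e-11 J × 6.022e23 mol⁻¹ = 2.7352e+13 J/mol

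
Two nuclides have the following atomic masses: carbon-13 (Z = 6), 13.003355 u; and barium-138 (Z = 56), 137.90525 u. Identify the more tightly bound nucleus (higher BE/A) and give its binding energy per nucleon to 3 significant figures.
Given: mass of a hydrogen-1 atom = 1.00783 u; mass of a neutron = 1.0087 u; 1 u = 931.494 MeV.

barium-138; 8.41 MeV/nucleon

carbon-13: Σm = 6(1.00783) + 7(1.0087) = 13.10788 u; Δm = 0.104525 u; E_B = 97.364 MeV; E_B/A = 7.490 MeV
barium-138: Σm = 56(1.00783) + 82(1.0087) = 139.15188 u; Δm = 1.24663 u; E_B = 1161.23 MeV; E_B/A = 8.4147 MeV
barium-138 has the higher binding energy per nucleon, so it is the more tightly bound nucleus.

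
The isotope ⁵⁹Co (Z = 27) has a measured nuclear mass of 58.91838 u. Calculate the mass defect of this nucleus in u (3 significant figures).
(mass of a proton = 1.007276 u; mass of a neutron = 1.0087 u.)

0.556 u

Σm = 27·m_p + 32·m_n = 27.196452 + 32.2784 = 59.474852 u
The mass defect is 59.474852 − 58.91838 = 0.556472 u.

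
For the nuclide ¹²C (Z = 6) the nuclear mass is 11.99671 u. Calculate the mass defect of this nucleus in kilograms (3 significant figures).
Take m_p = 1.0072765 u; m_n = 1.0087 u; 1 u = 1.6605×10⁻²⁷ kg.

1.65e-28 kg

Z = 6, so N = A − Z = 12 − 6 = 6.
Σm = 6·m_p + 6·m_n = 6.0436590 + 6.0522 = 12.0958590 u
The mass defect is 12.0958590 − 11.99671 = 0.0991490 u.
In SI units: 0.0991490 u × 1.6605×10⁻²⁷ kg/u = 1.6464e-28 kg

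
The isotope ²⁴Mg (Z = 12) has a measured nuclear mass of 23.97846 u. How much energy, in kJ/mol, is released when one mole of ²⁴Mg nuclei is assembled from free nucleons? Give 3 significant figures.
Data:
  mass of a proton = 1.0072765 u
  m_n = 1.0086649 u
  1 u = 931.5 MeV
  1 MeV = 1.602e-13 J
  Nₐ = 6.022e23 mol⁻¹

With 12 protons and 12 neutrons (A = 24):
Total constituent mass: 12 × 1.0072765 + 12 × 1.0086649 = 24.1912968 u
The mass defect is 24.1912968 − 23.97846 = 0.2128368 u.
E_B = 0.2128368 × 931.5 = 198.257 MeV
Per nucleus in joules: 198.257 MeV × 1.602e-13 J/MeV = 3.1761e-11 J
Per mole: 3.1761e-11 J × 6.022e23 mol⁻¹ = 1.9126e+13 J/mol

1.91e+10 kJ/mol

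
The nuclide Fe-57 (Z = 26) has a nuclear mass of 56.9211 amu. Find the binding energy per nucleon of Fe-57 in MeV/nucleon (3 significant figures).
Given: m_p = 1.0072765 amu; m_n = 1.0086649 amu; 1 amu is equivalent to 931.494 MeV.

Z = 26, so N = A − Z = 57 − 26 = 31.
Σm = 26·m_p + 31·m_n = 26.1891890 + 31.2686119 = 57.4578009 amu
The mass defect is 57.4578009 − 56.9211 = 0.5367009 amu.
E_B = 0.5367009 × 931.494 = 499.934 MeV
Dividing by A = 57 gives 8.771 MeV per nucleon.

8.77 MeV/nucleon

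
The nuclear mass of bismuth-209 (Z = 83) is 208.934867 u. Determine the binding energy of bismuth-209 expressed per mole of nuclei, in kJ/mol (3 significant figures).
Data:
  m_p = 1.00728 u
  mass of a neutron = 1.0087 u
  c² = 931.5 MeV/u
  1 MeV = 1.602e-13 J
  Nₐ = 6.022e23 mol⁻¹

Z = 83, so N = A − Z = 209 − 83 = 126.
Σm = 83·m_p + 126·m_n = 83.60424 + 127.0962 = 210.70044 u
Δm = 210.70044 − 208.934867 = 1.765573 u
Binding energy = Δm·c² = 1.765573 × 931.5 MeV/u = 1644.63 MeV
Per nucleus in joules: 1644.63 MeV × 1.602e-13 J/MeV = 2.6347e-10 J
Per mole: 2.6347e-10 J × 6.022e23 mol⁻¹ = 1.5866e+14 J/mol

1.59e+11 kJ/mol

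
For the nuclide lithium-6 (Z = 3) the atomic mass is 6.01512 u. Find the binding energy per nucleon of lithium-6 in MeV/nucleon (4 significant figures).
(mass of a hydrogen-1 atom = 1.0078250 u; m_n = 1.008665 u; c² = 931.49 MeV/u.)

5.333 MeV/nucleon

Mass of separated nucleons = 3(1.0078250) + 3(1.008665) = 3.0234750 + 3.025995 = 6.0494700 u
The mass defect is 6.0494700 − 6.01512 = 0.0343500 u.
Converting to energy: 0.0343500 u × 931.49 MeV/u = 31.9967 MeV
BE/A = 31.9967 MeV / 6 = 5.333 MeV/nucleon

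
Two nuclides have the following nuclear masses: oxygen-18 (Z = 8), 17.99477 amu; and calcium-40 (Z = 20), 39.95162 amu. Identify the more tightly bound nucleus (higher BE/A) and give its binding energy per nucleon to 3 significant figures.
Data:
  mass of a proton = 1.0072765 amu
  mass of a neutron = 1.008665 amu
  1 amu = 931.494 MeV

oxygen-18: Σm = 8(1.0072765) + 10(1.008665) = 18.1448620 amu; Δm = 0.1500920 amu; E_B = 139.81 MeV; E_B/A = 7.767 MeV
calcium-40: Σm = 20(1.0072765) + 20(1.008665) = 40.3188300 amu; Δm = 0.3672100 amu; E_B = 342.05 MeV; E_B/A = 8.551 MeV
calcium-40 has the higher binding energy per nucleon, so it is the more tightly bound nucleus.

calcium-40; 8.55 MeV/nucleon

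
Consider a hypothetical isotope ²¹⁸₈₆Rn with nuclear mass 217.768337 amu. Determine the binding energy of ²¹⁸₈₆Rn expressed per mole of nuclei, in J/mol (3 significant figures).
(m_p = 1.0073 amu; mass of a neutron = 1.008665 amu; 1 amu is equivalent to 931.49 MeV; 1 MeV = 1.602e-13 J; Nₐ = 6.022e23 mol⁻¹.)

Mass of separated nucleons = 86(1.0073) + 132(1.008665) = 86.6278 + 133.143780 = 219.771580 amu
Mass defect Δm = 219.771580 − 217.768337 = 2.003243 amu
Converting to energy: 2.003243 amu × 931.49 MeV/amu = 1866.00 MeV
Per nucleus in joules: 1866.00 MeV × 1.602e-13 J/MeV = 2.9893e-10 J
Per mole: 2.9893e-10 J × 6.022e23 mol⁻¹ = 1.8002e+14 J/mol

1.80e+14 J/mol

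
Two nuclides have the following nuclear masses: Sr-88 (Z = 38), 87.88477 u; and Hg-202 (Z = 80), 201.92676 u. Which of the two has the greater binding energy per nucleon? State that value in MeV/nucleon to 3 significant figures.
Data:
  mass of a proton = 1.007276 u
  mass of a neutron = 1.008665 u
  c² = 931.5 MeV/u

Sr-88; 8.73 MeV/nucleon

Sr-88: Σm = 38(1.007276) + 50(1.008665) = 88.709738 u; Δm = 0.824968 u; E_B = 768.458 MeV; E_B/A = 8.732 MeV
Hg-202: Σm = 80(1.007276) + 122(1.008665) = 203.639210 u; Δm = 1.712450 u; E_B = 1595.1 MeV; E_B/A = 7.897 MeV
Sr-88 has the higher binding energy per nucleon, so it is the more tightly bound nucleus.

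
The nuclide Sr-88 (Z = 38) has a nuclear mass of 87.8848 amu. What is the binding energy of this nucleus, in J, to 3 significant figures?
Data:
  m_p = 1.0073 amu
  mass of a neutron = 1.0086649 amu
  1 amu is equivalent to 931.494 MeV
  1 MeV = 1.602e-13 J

Mass of separated nucleons = 38(1.0073) + 50(1.0086649) = 38.2774 + 50.4332450 = 88.7106450 amu
Δm = 88.7106450 − 87.8848 = 0.8258450 amu
Binding energy = Δm·c² = 0.8258450 × 931.494 MeV/amu = 769.270 MeV
In joules: 769.270 MeV × 1.602e-13 J/MeV = 1.2324e-10 J

1.23e-10 J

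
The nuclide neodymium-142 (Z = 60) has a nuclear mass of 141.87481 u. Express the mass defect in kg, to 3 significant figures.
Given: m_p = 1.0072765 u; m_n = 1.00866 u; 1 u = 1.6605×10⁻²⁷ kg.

The nucleus contains 60 protons and 142 − 60 = 82 neutrons.
Total constituent mass: 60 × 1.0072765 + 82 × 1.00866 = 143.1467100 u
Mass defect Δm = 143.1467100 − 141.87481 = 1.2719000 u
In SI units: 1.2719000 u × 1.6605×10⁻²⁷ kg/u = 2.1120e-27 kg

2.11e-27 kg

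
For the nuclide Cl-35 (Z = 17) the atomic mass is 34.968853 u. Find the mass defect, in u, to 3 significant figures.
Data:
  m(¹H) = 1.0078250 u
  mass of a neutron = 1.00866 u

The nucleus contains 17 protons and 35 − 17 = 18 neutrons.
Mass of separated nucleons = 17(1.0078250) + 18(1.00866) = 17.1330250 + 18.15588 = 35.2889050 u
Δm = 35.2889050 − 34.968853 = 0.3200520 u

0.320 u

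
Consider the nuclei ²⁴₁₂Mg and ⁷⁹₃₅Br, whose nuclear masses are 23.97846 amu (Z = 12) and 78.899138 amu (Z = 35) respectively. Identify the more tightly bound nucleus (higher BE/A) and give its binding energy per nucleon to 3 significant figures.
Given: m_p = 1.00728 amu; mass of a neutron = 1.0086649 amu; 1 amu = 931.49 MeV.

²⁴₁₂Mg: Σm = 12(1.00728) + 12(1.0086649) = 24.1913388 amu; Δm = 0.2128788 amu; E_B = 198.29 MeV; E_B/A = 8.262 MeV
⁷⁹₃₅Br: Σm = 35(1.00728) + 44(1.0086649) = 79.6360556 amu; Δm = 0.7369176 amu; E_B = 686.43 MeV; E_B/A = 8.689 MeV
⁷⁹₃₅Br has the higher binding energy per nucleon, so it is the more tightly bound nucleus.

⁷⁹₃₅Br; 8.69 MeV/nucleon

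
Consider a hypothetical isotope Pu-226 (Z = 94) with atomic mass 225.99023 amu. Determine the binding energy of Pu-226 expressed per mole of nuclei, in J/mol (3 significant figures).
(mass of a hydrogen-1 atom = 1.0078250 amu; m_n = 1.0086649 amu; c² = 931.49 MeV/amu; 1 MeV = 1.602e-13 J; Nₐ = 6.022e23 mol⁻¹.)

Σm = 94·m(¹H) + 132·m_n = 94.7355500 + 133.1437668 = 227.8793168 amu
Δm = 227.8793168 − 225.99023 = 1.8890868 amu
Binding energy = Δm·c² = 1.8890868 × 931.49 MeV/amu = 1759.67 MeV
Per nucleus in joules: 1759.67 MeV × 1.602e-13 J/MeV = 2.8190e-10 J
Per mole: 2.8190e-10 J × 6.022e23 mol⁻¹ = 1.6976e+14 J/mol

1.70e+14 J/mol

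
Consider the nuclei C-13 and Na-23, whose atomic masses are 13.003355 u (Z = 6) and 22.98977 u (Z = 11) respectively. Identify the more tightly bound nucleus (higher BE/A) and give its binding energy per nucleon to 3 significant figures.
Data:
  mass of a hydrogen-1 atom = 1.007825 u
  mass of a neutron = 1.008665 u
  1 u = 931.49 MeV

Na-23; 8.11 MeV/nucleon

C-13: Σm = 6(1.007825) + 7(1.008665) = 13.107605 u; Δm = 0.104250 u; E_B = 97.108 MeV; E_B/A = 7.470 MeV
Na-23: Σm = 11(1.007825) + 12(1.008665) = 23.190055 u; Δm = 0.200285 u; E_B = 186.56 MeV; E_B/A = 8.111 MeV
Na-23 has the higher binding energy per nucleon, so it is the more tightly bound nucleus.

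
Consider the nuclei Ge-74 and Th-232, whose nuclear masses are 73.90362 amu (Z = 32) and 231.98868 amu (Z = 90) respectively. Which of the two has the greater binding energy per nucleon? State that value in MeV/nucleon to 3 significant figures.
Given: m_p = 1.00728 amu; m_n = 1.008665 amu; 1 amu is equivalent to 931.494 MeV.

Ge-74: Σm = 32(1.00728) + 42(1.008665) = 74.596890 amu; Δm = 0.693270 amu; E_B = 645.78 MeV; E_B/A = 8.727 MeV
Th-232: Σm = 90(1.00728) + 142(1.008665) = 233.885630 amu; Δm = 1.896950 amu; E_B = 1767.0 MeV; E_B/A = 7.616 MeV
Ge-74 has the higher binding energy per nucleon, so it is the more tightly bound nucleus.

Ge-74; 8.73 MeV/nucleon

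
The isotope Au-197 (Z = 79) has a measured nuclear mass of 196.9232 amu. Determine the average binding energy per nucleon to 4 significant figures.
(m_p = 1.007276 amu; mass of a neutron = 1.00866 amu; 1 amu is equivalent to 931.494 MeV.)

7.913 MeV/nucleon

Σm = 79·m_p + 118·m_n = 79.574804 + 119.02188 = 198.596684 amu
Δm = 198.596684 − 196.9232 = 1.673484 amu
Binding energy = Δm·c² = 1.673484 × 931.494 MeV/amu = 1558.84 MeV
Dividing by A = 197 gives 7.913 MeV per nucleon.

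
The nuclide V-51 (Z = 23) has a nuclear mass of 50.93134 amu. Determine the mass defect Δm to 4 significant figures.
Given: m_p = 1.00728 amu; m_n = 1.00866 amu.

Σm = 23·m_p + 28·m_n = 23.16744 + 28.24248 = 51.40992 amu
Mass defect Δm = 51.40992 − 50.93134 = 0.47858 amu

0.4786 amu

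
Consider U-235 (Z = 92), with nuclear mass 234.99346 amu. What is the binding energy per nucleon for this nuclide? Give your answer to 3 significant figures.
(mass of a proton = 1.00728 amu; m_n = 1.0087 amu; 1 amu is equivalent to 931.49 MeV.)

Total constituent mass: 92 × 1.00728 + 143 × 1.0087 = 236.91386 amu
The mass defect is 236.91386 − 234.99346 = 1.92040 amu.
E_B = 1.92040 × 931.49 = 1788.83 MeV
Per nucleon: 1788.83 / 235 = 7.612 MeV

7.61 MeV/nucleon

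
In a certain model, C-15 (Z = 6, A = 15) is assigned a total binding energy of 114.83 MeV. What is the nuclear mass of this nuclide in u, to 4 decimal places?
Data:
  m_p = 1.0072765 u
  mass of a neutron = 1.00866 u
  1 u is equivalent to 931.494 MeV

14.9983 u

Mass defect = 114.83 MeV / (931.494 MeV/u) = 0.123275 u
Constituent mass = 6(1.0072765) + 9(1.00866) = 15.1215990 u
Nuclear mass = 15.1215990 − 0.123275 = 14.9983240 u ≈ 14.9983 u (to 4 decimal places)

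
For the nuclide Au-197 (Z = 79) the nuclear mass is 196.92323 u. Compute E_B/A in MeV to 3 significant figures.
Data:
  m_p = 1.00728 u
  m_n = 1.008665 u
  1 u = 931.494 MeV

The nucleus contains 79 protons and 197 − 79 = 118 neutrons.
Σm = 79·m_p + 118·m_n = 79.57512 + 119.022470 = 198.597590 u
Mass defect Δm = 198.597590 − 196.92323 = 1.674360 u
Converting to energy: 1.674360 u × 931.494 MeV/u = 1559.66 MeV
Per nucleon: 1559.66 / 197 = 7.917 MeV

7.92 MeV/nucleon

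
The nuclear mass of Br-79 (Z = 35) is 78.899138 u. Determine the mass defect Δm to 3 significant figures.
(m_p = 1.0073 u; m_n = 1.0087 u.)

With 35 protons and 44 neutrons (A = 79):
Total constituent mass: 35 × 1.0073 + 44 × 1.0087 = 79.6383 u
Δm = 79.6383 − 78.899138 = 0.739162 u

0.739 u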